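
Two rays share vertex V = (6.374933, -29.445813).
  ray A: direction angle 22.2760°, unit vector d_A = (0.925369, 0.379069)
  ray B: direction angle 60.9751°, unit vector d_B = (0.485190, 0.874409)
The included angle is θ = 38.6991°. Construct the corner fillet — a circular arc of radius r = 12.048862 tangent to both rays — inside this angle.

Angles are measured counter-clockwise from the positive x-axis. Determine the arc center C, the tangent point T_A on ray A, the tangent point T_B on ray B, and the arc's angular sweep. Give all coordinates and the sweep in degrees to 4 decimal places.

bisector direction at 41.6256° = (0.747502,0.664260)
center distance |VC| = r/sin(θ/2) = 12.048862/sin(19.3496°) = 36.365088
C = V + |VC|·bis = (33.5579,-5.2900)
T_A = V + ((C−V)·d_A)·d_A = V + 34.3110·d_A = (38.1253,-16.4396)
T_B = V + ((C−V)·d_B)·d_B = V + 34.3110·d_B = (23.0223,0.5560)
sweep = 180° − θ = 141.3009°

center=(33.5579,-5.2900) T_A=(38.1253,-16.4396) T_B=(23.0223,0.5560) sweep=141.3009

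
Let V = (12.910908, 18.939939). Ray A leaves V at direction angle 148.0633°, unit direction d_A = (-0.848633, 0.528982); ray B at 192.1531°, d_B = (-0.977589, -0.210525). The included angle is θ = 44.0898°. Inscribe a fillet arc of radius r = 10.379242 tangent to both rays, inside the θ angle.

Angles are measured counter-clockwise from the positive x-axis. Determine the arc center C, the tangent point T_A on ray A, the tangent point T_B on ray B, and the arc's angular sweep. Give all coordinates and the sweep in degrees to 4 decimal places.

center=(-14.3314,23.6905) T_A=(-8.8410,32.4986) T_B=(-12.1463,13.5438) sweep=135.9102

bisector direction at 170.1082° = (-0.985134,0.171788)
center distance |VC| = r/sin(θ/2) = 10.379242/sin(22.0449°) = 27.653417
C = V + |VC|·bis = (-14.3314,23.6905)
T_A = V + ((C−V)·d_A)·d_A = V + 25.6317·d_A = (-8.8410,32.4986)
T_B = V + ((C−V)·d_B)·d_B = V + 25.6317·d_B = (-12.1463,13.5438)
sweep = 180° − θ = 135.9102°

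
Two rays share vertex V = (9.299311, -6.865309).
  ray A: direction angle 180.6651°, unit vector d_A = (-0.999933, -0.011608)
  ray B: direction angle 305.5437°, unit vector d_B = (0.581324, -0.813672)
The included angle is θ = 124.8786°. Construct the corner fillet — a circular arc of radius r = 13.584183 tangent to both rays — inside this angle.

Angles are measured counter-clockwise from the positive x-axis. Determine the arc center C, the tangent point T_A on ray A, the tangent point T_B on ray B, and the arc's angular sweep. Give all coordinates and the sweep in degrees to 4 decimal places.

center=(2.3677,-20.5309) T_A=(2.2100,-6.9476) T_B=(13.4208,-12.6341) sweep=55.1214

bisector direction at 243.1044° = (-0.452366,-0.891832)
center distance |VC| = r/sin(θ/2) = 13.584183/sin(62.4393°) = 15.323022
C = V + |VC|·bis = (2.3677,-20.5309)
T_A = V + ((C−V)·d_A)·d_A = V + 7.0898·d_A = (2.2100,-6.9476)
T_B = V + ((C−V)·d_B)·d_B = V + 7.0898·d_B = (13.4208,-12.6341)
sweep = 180° − θ = 55.1214°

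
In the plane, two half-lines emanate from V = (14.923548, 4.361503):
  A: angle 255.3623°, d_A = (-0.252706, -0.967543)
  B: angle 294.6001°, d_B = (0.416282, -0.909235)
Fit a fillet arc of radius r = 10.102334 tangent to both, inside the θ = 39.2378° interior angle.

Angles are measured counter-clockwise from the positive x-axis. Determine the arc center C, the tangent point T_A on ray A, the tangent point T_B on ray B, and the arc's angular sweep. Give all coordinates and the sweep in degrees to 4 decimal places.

center=(17.5360,-25.6126) T_A=(7.7616,-23.0597) T_B=(26.7214,-21.4072) sweep=140.7622

bisector direction at 274.9812° = (0.086829,-0.996223)
center distance |VC| = r/sin(θ/2) = 10.102334/sin(19.6189°) = 30.087755
C = V + |VC|·bis = (17.5360,-25.6126)
T_A = V + ((C−V)·d_A)·d_A = V + 28.3411·d_A = (7.7616,-23.0597)
T_B = V + ((C−V)·d_B)·d_B = V + 28.3411·d_B = (26.7214,-21.4072)
sweep = 180° − θ = 140.7622°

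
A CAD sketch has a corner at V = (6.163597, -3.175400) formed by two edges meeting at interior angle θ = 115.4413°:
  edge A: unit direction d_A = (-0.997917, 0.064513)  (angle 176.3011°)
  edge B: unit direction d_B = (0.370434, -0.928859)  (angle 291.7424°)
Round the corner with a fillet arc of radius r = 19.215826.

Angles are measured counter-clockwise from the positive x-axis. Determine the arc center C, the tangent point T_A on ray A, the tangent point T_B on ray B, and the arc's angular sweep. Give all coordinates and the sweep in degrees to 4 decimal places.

bisector direction at 234.0217° = (-0.587478,-0.809240)
center distance |VC| = r/sin(θ/2) = 19.215826/sin(57.7206°) = 22.728401
C = V + |VC|·bis = (-7.1888,-21.5681)
T_A = V + ((C−V)·d_A)·d_A = V + 12.1380·d_A = (-5.9492,-2.3923)
T_B = V + ((C−V)·d_B)·d_B = V + 12.1380·d_B = (10.6599,-14.4499)
sweep = 180° − θ = 64.5587°

center=(-7.1888,-21.5681) T_A=(-5.9492,-2.3923) T_B=(10.6599,-14.4499) sweep=64.5587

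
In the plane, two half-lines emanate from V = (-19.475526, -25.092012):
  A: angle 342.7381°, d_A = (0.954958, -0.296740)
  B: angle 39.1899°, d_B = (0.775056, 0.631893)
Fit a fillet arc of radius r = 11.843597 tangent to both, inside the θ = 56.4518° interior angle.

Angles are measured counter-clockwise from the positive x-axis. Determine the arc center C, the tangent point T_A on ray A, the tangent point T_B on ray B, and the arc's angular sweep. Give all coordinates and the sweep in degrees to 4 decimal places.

center=(5.1094,-20.3292) T_A=(1.5949,-31.6394) T_B=(-2.3745,-11.1498) sweep=123.5482

bisector direction at 10.9640° = (0.981747,0.190192)
center distance |VC| = r/sin(θ/2) = 11.843597/sin(28.2259°) = 25.042012
C = V + |VC|·bis = (5.1094,-20.3292)
T_A = V + ((C−V)·d_A)·d_A = V + 22.0643·d_A = (1.5949,-31.6394)
T_B = V + ((C−V)·d_B)·d_B = V + 22.0643·d_B = (-2.3745,-11.1498)
sweep = 180° − θ = 123.5482°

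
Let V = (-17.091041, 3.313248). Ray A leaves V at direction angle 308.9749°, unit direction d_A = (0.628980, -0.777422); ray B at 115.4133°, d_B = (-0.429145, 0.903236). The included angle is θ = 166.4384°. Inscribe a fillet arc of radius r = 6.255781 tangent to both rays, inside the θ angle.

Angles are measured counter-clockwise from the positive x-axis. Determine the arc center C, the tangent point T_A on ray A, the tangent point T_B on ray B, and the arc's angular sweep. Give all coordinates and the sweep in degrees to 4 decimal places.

center=(-11.7598,6.6697) T_A=(-16.6232,2.7350) T_B=(-17.4103,3.9851) sweep=13.5616

bisector direction at 32.1941° = (0.846248,0.532789)
center distance |VC| = r/sin(θ/2) = 6.255781/sin(83.2192°) = 6.299848
C = V + |VC|·bis = (-11.7598,6.6697)
T_A = V + ((C−V)·d_A)·d_A = V + 0.7438·d_A = (-16.6232,2.7350)
T_B = V + ((C−V)·d_B)·d_B = V + 0.7438·d_B = (-17.4103,3.9851)
sweep = 180° − θ = 13.5616°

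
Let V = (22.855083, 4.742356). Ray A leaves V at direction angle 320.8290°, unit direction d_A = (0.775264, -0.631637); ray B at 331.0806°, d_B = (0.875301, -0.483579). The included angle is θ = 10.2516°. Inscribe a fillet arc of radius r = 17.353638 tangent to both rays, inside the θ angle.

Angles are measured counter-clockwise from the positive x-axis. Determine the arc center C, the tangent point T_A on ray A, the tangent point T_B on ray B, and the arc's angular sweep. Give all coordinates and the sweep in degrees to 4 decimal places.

bisector direction at 325.9548° = (0.828596,-0.559847)
center distance |VC| = r/sin(θ/2) = 17.353638/sin(5.1258°) = 194.236558
C = V + |VC|·bis = (183.7988,-104.0003)
T_A = V + ((C−V)·d_A)·d_A = V + 193.4598·d_A = (172.8376,-117.4540)
T_B = V + ((C−V)·d_B)·d_B = V + 193.4598·d_B = (192.1906,-88.8107)
sweep = 180° − θ = 169.7484°

center=(183.7988,-104.0003) T_A=(172.8376,-117.4540) T_B=(192.1906,-88.8107) sweep=169.7484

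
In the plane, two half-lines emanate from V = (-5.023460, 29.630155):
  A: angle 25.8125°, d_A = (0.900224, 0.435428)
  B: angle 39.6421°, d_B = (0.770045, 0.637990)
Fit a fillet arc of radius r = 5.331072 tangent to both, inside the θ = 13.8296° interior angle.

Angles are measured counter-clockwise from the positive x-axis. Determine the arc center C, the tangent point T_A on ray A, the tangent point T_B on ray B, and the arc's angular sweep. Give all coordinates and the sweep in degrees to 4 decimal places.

bisector direction at 32.7273° = (0.841253,0.540641)
center distance |VC| = r/sin(θ/2) = 5.331072/sin(6.9148°) = 44.280481
C = V + |VC|·bis = (32.2276,53.5700)
T_A = V + ((C−V)·d_A)·d_A = V + 43.9584·d_A = (34.5489,48.7709)
T_B = V + ((C−V)·d_B)·d_B = V + 43.9584·d_B = (28.8265,57.6752)
sweep = 180° − θ = 166.1704°

center=(32.2276,53.5700) T_A=(34.5489,48.7709) T_B=(28.8265,57.6752) sweep=166.1704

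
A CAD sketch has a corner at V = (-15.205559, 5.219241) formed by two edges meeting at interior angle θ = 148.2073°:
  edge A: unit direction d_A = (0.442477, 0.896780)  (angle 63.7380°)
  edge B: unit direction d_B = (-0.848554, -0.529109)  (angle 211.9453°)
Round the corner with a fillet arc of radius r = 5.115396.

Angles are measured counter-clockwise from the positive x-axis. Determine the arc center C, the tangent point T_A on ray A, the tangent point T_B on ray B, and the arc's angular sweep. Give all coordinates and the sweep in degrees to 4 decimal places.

bisector direction at 137.8416° = (-0.741293,0.671182)
center distance |VC| = r/sin(θ/2) = 5.115396/sin(74.1037°) = 5.318793
C = V + |VC|·bis = (-19.1483,8.7891)
T_A = V + ((C−V)·d_A)·d_A = V + 1.4568·d_A = (-14.5610,6.5257)
T_B = V + ((C−V)·d_B)·d_B = V + 1.4568·d_B = (-16.4417,4.4484)
sweep = 180° − θ = 31.7927°

center=(-19.1483,8.7891) T_A=(-14.5610,6.5257) T_B=(-16.4417,4.4484) sweep=31.7927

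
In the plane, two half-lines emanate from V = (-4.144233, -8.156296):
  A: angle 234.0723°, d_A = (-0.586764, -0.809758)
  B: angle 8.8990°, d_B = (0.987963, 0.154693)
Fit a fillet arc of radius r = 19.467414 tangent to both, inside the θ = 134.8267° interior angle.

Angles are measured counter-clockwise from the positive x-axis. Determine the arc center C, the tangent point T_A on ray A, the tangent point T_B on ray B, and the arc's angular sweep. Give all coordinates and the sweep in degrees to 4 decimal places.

center=(6.8679,-26.1366) T_A=(-8.8960,-14.7139) T_B=(3.8565,-6.9036) sweep=45.1733

bisector direction at 301.4857° = (0.522285,-0.852771)
center distance |VC| = r/sin(θ/2) = 19.467414/sin(67.4133°) = 21.084609
C = V + |VC|·bis = (6.8679,-26.1366)
T_A = V + ((C−V)·d_A)·d_A = V + 8.0982·d_A = (-8.8960,-14.7139)
T_B = V + ((C−V)·d_B)·d_B = V + 8.0982·d_B = (3.8565,-6.9036)
sweep = 180° − θ = 45.1733°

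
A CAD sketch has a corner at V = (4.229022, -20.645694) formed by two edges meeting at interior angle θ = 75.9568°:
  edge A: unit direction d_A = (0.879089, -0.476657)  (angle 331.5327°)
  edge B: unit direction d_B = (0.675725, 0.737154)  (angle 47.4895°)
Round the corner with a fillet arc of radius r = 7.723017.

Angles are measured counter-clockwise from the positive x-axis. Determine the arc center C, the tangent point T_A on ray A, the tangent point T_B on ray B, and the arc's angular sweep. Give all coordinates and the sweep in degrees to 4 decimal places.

center=(16.6068,-18.5719) T_A=(12.9256,-25.3611) T_B=(10.9138,-13.3533) sweep=104.0432

bisector direction at 9.5111° = (0.986254,0.165239)
center distance |VC| = r/sin(θ/2) = 7.723017/sin(37.9784°) = 12.550316
C = V + |VC|·bis = (16.6068,-18.5719)
T_A = V + ((C−V)·d_A)·d_A = V + 9.8927·d_A = (12.9256,-25.3611)
T_B = V + ((C−V)·d_B)·d_B = V + 9.8927·d_B = (10.9138,-13.3533)
sweep = 180° − θ = 104.0432°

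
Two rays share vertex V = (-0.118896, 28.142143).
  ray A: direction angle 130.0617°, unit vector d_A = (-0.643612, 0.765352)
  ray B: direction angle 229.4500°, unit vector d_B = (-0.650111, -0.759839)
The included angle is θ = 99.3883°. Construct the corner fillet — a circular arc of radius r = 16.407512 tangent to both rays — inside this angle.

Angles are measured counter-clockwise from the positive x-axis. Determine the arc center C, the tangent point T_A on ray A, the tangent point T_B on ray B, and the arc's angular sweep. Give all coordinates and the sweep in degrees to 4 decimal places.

center=(-21.6339,28.2338) T_A=(-9.0763,38.7939) T_B=(-9.1668,17.5671) sweep=80.6117

bisector direction at 179.7559° = (-0.999991,0.004261)
center distance |VC| = r/sin(θ/2) = 16.407512/sin(49.6942°) = 21.515162
C = V + |VC|·bis = (-21.6339,28.2338)
T_A = V + ((C−V)·d_A)·d_A = V + 13.9175·d_A = (-9.0763,38.7939)
T_B = V + ((C−V)·d_B)·d_B = V + 13.9175·d_B = (-9.1668,17.5671)
sweep = 180° − θ = 80.6117°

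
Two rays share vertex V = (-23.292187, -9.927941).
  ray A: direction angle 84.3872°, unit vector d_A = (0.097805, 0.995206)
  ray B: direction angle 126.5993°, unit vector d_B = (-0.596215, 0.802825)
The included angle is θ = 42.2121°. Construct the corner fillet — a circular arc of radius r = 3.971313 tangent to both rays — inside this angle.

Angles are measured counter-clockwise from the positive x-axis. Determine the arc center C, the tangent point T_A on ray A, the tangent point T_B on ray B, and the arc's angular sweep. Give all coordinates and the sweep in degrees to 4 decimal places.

center=(-26.2382,0.6998) T_A=(-22.2859,0.3114) T_B=(-29.4264,-1.6679) sweep=137.7879

bisector direction at 105.4933° = (-0.267125,0.963662)
center distance |VC| = r/sin(θ/2) = 3.971313/sin(21.1060°) = 11.028505
C = V + |VC|·bis = (-26.2382,0.6998)
T_A = V + ((C−V)·d_A)·d_A = V + 10.2887·d_A = (-22.2859,0.3114)
T_B = V + ((C−V)·d_B)·d_B = V + 10.2887·d_B = (-29.4264,-1.6679)
sweep = 180° − θ = 137.7879°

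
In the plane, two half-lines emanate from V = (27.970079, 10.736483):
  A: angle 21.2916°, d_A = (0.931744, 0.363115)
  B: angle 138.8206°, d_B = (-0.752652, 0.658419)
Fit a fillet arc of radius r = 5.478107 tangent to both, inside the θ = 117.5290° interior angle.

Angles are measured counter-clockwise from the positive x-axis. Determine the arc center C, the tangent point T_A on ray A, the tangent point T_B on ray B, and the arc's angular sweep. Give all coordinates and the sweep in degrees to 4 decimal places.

center=(29.0764,17.0471) T_A=(31.0656,11.9429) T_B=(25.4695,12.9239) sweep=62.4710

bisector direction at 80.0561° = (0.172684,0.984977)
center distance |VC| = r/sin(θ/2) = 5.478107/sin(58.7645°) = 6.406819
C = V + |VC|·bis = (29.0764,17.0471)
T_A = V + ((C−V)·d_A)·d_A = V + 3.3223·d_A = (31.0656,11.9429)
T_B = V + ((C−V)·d_B)·d_B = V + 3.3223·d_B = (25.4695,12.9239)
sweep = 180° − θ = 62.4710°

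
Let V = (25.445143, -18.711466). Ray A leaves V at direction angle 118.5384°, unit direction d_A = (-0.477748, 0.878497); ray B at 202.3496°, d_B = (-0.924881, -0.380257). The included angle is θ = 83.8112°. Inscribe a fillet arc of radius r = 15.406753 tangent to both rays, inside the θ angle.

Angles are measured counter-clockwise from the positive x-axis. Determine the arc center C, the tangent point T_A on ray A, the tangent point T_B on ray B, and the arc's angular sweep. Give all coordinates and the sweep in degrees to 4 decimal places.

bisector direction at 160.4440° = (-0.942315,0.334728)
center distance |VC| = r/sin(θ/2) = 15.406753/sin(41.9056°) = 23.067272
C = V + |VC|·bis = (3.7085,-10.9902)
T_A = V + ((C−V)·d_A)·d_A = V + 17.1677·d_A = (17.2433,-3.6297)
T_B = V + ((C−V)·d_B)·d_B = V + 17.1677·d_B = (9.5670,-25.2396)
sweep = 180° − θ = 96.1888°

center=(3.7085,-10.9902) T_A=(17.2433,-3.6297) T_B=(9.5670,-25.2396) sweep=96.1888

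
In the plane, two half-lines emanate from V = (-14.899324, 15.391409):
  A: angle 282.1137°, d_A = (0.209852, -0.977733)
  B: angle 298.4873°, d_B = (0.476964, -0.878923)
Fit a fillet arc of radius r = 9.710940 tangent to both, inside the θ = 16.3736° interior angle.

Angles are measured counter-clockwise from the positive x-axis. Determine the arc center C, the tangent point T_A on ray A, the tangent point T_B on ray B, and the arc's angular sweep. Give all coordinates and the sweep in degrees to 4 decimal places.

bisector direction at 290.3005° = (0.346944,-0.937886)
center distance |VC| = r/sin(θ/2) = 9.710940/sin(8.1868°) = 68.194371
C = V + |VC|·bis = (8.7603,-48.5671)
T_A = V + ((C−V)·d_A)·d_A = V + 67.4994·d_A = (-0.7344,-50.6050)
T_B = V + ((C−V)·d_B)·d_B = V + 67.4994·d_B = (17.2955,-43.9354)
sweep = 180° − θ = 163.6264°

center=(8.7603,-48.5671) T_A=(-0.7344,-50.6050) T_B=(17.2955,-43.9354) sweep=163.6264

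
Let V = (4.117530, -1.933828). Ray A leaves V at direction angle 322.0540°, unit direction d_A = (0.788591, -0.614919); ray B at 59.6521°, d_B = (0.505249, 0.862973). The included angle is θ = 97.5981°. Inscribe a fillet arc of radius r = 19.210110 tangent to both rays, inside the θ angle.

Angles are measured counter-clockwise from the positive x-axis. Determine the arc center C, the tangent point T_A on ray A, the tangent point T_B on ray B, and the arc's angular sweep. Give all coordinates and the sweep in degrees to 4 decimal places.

center=(29.1925,2.8735) T_A=(17.3798,-12.2754) T_B=(12.6147,12.5794) sweep=82.4019

bisector direction at 10.8530° = (0.982113,0.188291)
center distance |VC| = r/sin(θ/2) = 19.210110/sin(48.7991°) = 25.531643
C = V + |VC|·bis = (29.1925,2.8735)
T_A = V + ((C−V)·d_A)·d_A = V + 16.8177·d_A = (17.3798,-12.2754)
T_B = V + ((C−V)·d_B)·d_B = V + 16.8177·d_B = (12.6147,12.5794)
sweep = 180° − θ = 82.4019°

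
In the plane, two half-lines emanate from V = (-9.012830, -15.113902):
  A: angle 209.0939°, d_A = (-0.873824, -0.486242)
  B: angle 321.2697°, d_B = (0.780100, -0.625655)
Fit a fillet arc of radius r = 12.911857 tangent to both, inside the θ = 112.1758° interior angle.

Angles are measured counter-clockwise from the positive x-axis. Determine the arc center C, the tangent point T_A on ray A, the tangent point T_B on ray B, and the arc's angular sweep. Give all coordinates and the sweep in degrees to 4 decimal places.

bisector direction at 265.1818° = (-0.083994,-0.996466)
center distance |VC| = r/sin(θ/2) = 12.911857/sin(56.0879°) = 15.558432
C = V + |VC|·bis = (-10.3197,-30.6174)
T_A = V + ((C−V)·d_A)·d_A = V + 8.6804·d_A = (-16.5979,-19.3347)
T_B = V + ((C−V)·d_B)·d_B = V + 8.6804·d_B = (-2.2413,-20.5448)
sweep = 180° − θ = 67.8242°

center=(-10.3197,-30.6174) T_A=(-16.5979,-19.3347) T_B=(-2.2413,-20.5448) sweep=67.8242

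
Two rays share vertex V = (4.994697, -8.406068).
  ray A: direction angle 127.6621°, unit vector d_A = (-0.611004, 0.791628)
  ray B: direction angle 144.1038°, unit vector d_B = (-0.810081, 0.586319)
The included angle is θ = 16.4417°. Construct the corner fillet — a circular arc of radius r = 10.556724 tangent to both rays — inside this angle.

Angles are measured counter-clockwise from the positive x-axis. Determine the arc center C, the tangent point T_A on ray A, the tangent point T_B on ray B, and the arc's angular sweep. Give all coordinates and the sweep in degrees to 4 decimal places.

center=(-48.0085,42.9882) T_A=(-39.6515,49.4384) T_B=(-54.1981,34.4364) sweep=163.5583

bisector direction at 135.8829° = (-0.717919,0.696126)
center distance |VC| = r/sin(θ/2) = 10.556724/sin(8.2209°) = 73.828870
C = V + |VC|·bis = (-48.0085,42.9882)
T_A = V + ((C−V)·d_A)·d_A = V + 73.0702·d_A = (-39.6515,49.4384)
T_B = V + ((C−V)·d_B)·d_B = V + 73.0702·d_B = (-54.1981,34.4364)
sweep = 180° − θ = 163.5583°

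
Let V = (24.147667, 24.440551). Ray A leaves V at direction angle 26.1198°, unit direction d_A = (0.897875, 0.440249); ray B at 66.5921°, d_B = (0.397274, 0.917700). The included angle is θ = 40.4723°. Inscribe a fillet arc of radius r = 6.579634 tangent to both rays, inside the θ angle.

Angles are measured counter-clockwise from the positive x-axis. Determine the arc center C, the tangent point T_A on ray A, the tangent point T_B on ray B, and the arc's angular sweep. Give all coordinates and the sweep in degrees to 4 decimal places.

bisector direction at 46.3559° = (0.690176,0.723641)
center distance |VC| = r/sin(θ/2) = 6.579634/sin(20.2361°) = 19.022317
C = V + |VC|·bis = (37.2764,38.2059)
T_A = V + ((C−V)·d_A)·d_A = V + 17.8482·d_A = (40.1731,32.2982)
T_B = V + ((C−V)·d_B)·d_B = V + 17.8482·d_B = (31.2383,40.8198)
sweep = 180° − θ = 139.5277°

center=(37.2764,38.2059) T_A=(40.1731,32.2982) T_B=(31.2383,40.8198) sweep=139.5277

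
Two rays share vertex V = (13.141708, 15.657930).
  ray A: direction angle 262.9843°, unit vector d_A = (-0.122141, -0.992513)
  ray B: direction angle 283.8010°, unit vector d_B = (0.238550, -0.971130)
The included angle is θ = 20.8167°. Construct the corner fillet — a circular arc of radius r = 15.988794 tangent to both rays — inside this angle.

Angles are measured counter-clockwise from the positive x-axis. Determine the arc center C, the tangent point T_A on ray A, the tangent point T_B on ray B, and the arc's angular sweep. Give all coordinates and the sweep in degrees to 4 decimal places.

bisector direction at 273.3927° = (0.059178,-0.998247)
center distance |VC| = r/sin(θ/2) = 15.988794/sin(10.4084°) = 88.500909
C = V + |VC|·bis = (18.3790,-72.6879)
T_A = V + ((C−V)·d_A)·d_A = V + 87.0446·d_A = (2.5100,-70.7350)
T_B = V + ((C−V)·d_B)·d_B = V + 87.0446·d_B = (33.9062,-68.8737)
sweep = 180° − θ = 159.1833°

center=(18.3790,-72.6879) T_A=(2.5100,-70.7350) T_B=(33.9062,-68.8737) sweep=159.1833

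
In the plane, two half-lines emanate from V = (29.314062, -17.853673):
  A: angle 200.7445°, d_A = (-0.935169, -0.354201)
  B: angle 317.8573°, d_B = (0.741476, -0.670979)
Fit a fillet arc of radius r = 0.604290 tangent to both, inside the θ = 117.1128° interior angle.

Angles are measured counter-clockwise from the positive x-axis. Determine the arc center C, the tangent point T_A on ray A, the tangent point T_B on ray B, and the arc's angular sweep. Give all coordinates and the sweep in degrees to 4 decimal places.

bisector direction at 259.3009° = (-0.185651,-0.982616)
center distance |VC| = r/sin(θ/2) = 0.604290/sin(58.5564°) = 0.708301
C = V + |VC|·bis = (29.1826,-18.5497)
T_A = V + ((C−V)·d_A)·d_A = V + 0.3695·d_A = (28.9685,-17.9845)
T_B = V + ((C−V)·d_B)·d_B = V + 0.3695·d_B = (29.5880,-18.1016)
sweep = 180° − θ = 62.8872°

center=(29.1826,-18.5497) T_A=(28.9685,-17.9845) T_B=(29.5880,-18.1016) sweep=62.8872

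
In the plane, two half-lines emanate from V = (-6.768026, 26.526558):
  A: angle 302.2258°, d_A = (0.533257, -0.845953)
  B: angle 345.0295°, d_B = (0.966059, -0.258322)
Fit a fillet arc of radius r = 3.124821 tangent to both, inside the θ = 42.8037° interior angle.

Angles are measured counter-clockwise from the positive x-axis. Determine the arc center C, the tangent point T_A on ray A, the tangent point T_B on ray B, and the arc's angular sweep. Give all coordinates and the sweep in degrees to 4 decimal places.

center=(0.1270,21.4482) T_A=(-2.5164,19.7819) T_B=(0.9342,24.4670) sweep=137.1963

bisector direction at 323.6277° = (0.805180,-0.593030)
center distance |VC| = r/sin(θ/2) = 3.124821/sin(21.4018°) = 8.563339
C = V + |VC|·bis = (0.1270,21.4482)
T_A = V + ((C−V)·d_A)·d_A = V + 7.9728·d_A = (-2.5164,19.7819)
T_B = V + ((C−V)·d_B)·d_B = V + 7.9728·d_B = (0.9342,24.4670)
sweep = 180° − θ = 137.1963°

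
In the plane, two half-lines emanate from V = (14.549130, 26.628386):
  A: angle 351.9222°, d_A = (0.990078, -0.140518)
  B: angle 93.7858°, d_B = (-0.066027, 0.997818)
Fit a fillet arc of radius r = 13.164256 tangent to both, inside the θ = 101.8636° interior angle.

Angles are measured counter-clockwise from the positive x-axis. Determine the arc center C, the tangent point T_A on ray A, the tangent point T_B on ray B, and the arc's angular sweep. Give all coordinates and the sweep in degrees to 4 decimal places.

center=(26.9791,38.1604) T_A=(25.1293,25.1268) T_B=(13.8436,37.2912) sweep=78.1364

bisector direction at 42.8540° = (0.733089,0.680133)
center distance |VC| = r/sin(θ/2) = 13.164256/sin(50.9318°) = 16.955588
C = V + |VC|·bis = (26.9791,38.1604)
T_A = V + ((C−V)·d_A)·d_A = V + 10.6862·d_A = (25.1293,25.1268)
T_B = V + ((C−V)·d_B)·d_B = V + 10.6862·d_B = (13.8436,37.2912)
sweep = 180° − θ = 78.1364°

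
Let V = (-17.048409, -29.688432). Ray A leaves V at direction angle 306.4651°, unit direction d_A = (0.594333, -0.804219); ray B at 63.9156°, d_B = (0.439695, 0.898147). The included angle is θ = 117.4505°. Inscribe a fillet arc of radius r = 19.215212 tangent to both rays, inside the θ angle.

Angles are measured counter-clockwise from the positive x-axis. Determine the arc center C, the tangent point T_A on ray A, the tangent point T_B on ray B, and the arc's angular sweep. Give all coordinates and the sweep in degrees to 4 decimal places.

center=(5.3416,-27.6546) T_A=(-10.1117,-39.0748) T_B=(-11.9165,-19.2058) sweep=62.5495

bisector direction at 5.1904° = (0.995900,0.090465)
center distance |VC| = r/sin(θ/2) = 19.215212/sin(58.7253°) = 22.482144
C = V + |VC|·bis = (5.3416,-27.6546)
T_A = V + ((C−V)·d_A)·d_A = V + 11.6714·d_A = (-10.1117,-39.0748)
T_B = V + ((C−V)·d_B)·d_B = V + 11.6714·d_B = (-11.9165,-19.2058)
sweep = 180° − θ = 62.5495°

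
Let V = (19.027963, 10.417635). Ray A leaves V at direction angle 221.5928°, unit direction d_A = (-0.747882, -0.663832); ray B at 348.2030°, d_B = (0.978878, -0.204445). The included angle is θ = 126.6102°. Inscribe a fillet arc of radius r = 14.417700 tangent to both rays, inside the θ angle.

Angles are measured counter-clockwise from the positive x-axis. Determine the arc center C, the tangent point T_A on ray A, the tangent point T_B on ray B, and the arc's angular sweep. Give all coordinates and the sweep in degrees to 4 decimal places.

center=(23.1770,-5.1777) T_A=(13.6060,5.6050) T_B=(26.1246,8.9355) sweep=53.3898

bisector direction at 284.8979° = (0.257097,-0.966386)
center distance |VC| = r/sin(θ/2) = 14.417700/sin(63.3051°) = 16.137807
C = V + |VC|·bis = (23.1770,-5.1777)
T_A = V + ((C−V)·d_A)·d_A = V + 7.2497·d_A = (13.6060,5.6050)
T_B = V + ((C−V)·d_B)·d_B = V + 7.2497·d_B = (26.1246,8.9355)
sweep = 180° − θ = 53.3898°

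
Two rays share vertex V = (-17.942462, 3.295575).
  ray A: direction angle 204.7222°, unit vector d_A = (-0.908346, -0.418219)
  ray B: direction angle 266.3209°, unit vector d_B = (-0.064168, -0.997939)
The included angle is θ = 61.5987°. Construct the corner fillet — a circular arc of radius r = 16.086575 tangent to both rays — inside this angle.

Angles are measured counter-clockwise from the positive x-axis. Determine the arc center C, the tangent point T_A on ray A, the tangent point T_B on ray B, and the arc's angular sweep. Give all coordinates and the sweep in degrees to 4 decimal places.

bisector direction at 235.5215° = (-0.566096,-0.824339)
center distance |VC| = r/sin(θ/2) = 16.086575/sin(30.7994°) = 31.417059
C = V + |VC|·bis = (-35.7275,-22.6027)
T_A = V + ((C−V)·d_A)·d_A = V + 26.9862·d_A = (-42.4553,-7.9906)
T_B = V + ((C−V)·d_B)·d_B = V + 26.9862·d_B = (-19.6741,-23.6350)
sweep = 180° − θ = 118.4013°

center=(-35.7275,-22.6027) T_A=(-42.4553,-7.9906) T_B=(-19.6741,-23.6350) sweep=118.4013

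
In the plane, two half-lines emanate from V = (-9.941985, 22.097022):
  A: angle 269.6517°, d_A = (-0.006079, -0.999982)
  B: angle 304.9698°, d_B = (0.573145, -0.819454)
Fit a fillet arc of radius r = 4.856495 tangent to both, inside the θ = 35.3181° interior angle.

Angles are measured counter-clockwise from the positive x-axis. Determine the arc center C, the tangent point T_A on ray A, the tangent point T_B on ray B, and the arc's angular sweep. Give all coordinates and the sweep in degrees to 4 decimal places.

center=(-5.1783,6.8127) T_A=(-10.0347,6.8423) T_B=(-1.1986,9.5962) sweep=144.6819

bisector direction at 287.3107° = (0.297554,-0.954705)
center distance |VC| = r/sin(θ/2) = 4.856495/sin(17.6591°) = 16.009432
C = V + |VC|·bis = (-5.1783,6.8127)
T_A = V + ((C−V)·d_A)·d_A = V + 15.2550·d_A = (-10.0347,6.8423)
T_B = V + ((C−V)·d_B)·d_B = V + 15.2550·d_B = (-1.1986,9.5962)
sweep = 180° − θ = 144.6819°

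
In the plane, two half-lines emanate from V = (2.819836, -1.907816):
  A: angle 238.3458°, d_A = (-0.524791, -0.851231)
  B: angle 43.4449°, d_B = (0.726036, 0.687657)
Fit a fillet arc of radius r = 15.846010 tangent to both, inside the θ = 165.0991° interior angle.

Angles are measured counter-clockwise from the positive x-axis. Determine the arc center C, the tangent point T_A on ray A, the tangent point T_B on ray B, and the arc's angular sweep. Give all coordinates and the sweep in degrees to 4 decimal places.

center=(15.2210,-11.9876) T_A=(1.7323,-3.6718) T_B=(4.3243,-0.4828) sweep=14.9009

bisector direction at 320.8954° = (0.775995,-0.630739)
center distance |VC| = r/sin(θ/2) = 15.846010/sin(82.5495°) = 15.980931
C = V + |VC|·bis = (15.2210,-11.9876)
T_A = V + ((C−V)·d_A)·d_A = V + 2.0722·d_A = (1.7323,-3.6718)
T_B = V + ((C−V)·d_B)·d_B = V + 2.0722·d_B = (4.3243,-0.4828)
sweep = 180° − θ = 14.9009°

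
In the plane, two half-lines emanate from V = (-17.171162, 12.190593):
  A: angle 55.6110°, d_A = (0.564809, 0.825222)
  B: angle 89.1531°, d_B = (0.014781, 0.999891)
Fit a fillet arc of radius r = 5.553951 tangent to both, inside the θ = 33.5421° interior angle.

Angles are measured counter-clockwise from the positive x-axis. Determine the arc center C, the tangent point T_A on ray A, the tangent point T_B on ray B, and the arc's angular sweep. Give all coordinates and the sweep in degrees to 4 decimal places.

center=(-11.3454,30.5357) T_A=(-6.7622,27.3988) T_B=(-16.8988,30.6178) sweep=146.4579

bisector direction at 72.3820° = (0.302668,0.953096)
center distance |VC| = r/sin(θ/2) = 5.553951/sin(16.7710°) = 19.247924
C = V + |VC|·bis = (-11.3454,30.5357)
T_A = V + ((C−V)·d_A)·d_A = V + 18.4292·d_A = (-6.7622,27.3988)
T_B = V + ((C−V)·d_B)·d_B = V + 18.4292·d_B = (-16.8988,30.6178)
sweep = 180° − θ = 146.4579°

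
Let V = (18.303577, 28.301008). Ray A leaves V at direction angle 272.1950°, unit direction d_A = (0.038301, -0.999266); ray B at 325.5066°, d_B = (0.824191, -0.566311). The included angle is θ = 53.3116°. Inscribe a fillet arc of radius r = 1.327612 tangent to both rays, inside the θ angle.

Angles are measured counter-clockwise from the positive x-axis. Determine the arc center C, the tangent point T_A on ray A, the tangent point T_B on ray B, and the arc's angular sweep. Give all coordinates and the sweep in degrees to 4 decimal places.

center=(19.7315,25.7091) T_A=(18.4049,25.6582) T_B=(20.4834,26.8033) sweep=126.6884

bisector direction at 298.8508° = (0.482530,-0.875879)
center distance |VC| = r/sin(θ/2) = 1.327612/sin(26.6558°) = 2.959260
C = V + |VC|·bis = (19.7315,25.7091)
T_A = V + ((C−V)·d_A)·d_A = V + 2.6447·d_A = (18.4049,25.6582)
T_B = V + ((C−V)·d_B)·d_B = V + 2.6447·d_B = (20.4834,26.8033)
sweep = 180° − θ = 126.6884°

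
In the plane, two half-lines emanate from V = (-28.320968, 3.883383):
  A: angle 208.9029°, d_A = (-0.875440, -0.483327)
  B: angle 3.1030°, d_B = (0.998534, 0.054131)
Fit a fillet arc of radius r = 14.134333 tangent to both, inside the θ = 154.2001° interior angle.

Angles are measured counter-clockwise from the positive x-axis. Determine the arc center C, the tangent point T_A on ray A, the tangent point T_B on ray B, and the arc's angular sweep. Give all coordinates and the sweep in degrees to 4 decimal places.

center=(-24.3234,-10.0550) T_A=(-31.1549,2.3188) T_B=(-25.0885,4.0586) sweep=25.7999

bisector direction at 286.0029° = (0.275687,-0.961248)
center distance |VC| = r/sin(θ/2) = 14.134333/sin(77.1000°) = 14.500300
C = V + |VC|·bis = (-24.3234,-10.0550)
T_A = V + ((C−V)·d_A)·d_A = V + 3.2372·d_A = (-31.1549,2.3188)
T_B = V + ((C−V)·d_B)·d_B = V + 3.2372·d_B = (-25.0885,4.0586)
sweep = 180° − θ = 25.7999°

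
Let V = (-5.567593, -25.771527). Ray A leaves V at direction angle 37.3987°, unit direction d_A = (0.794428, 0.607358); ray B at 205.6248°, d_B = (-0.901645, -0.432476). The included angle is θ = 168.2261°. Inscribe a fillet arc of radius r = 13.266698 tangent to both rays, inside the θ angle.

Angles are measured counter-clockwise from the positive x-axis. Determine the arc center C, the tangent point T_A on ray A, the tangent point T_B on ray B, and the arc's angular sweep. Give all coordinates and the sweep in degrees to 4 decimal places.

center=(-12.5385,-14.4013) T_A=(-4.4809,-24.9407) T_B=(-6.8010,-26.3631) sweep=11.7739

bisector direction at 121.5118° = (-0.522673,0.852533)
center distance |VC| = r/sin(θ/2) = 13.266698/sin(84.1131°) = 13.337035
C = V + |VC|·bis = (-12.5385,-14.4013)
T_A = V + ((C−V)·d_A)·d_A = V + 1.3679·d_A = (-4.4809,-24.9407)
T_B = V + ((C−V)·d_B)·d_B = V + 1.3679·d_B = (-6.8010,-26.3631)
sweep = 180° − θ = 11.7739°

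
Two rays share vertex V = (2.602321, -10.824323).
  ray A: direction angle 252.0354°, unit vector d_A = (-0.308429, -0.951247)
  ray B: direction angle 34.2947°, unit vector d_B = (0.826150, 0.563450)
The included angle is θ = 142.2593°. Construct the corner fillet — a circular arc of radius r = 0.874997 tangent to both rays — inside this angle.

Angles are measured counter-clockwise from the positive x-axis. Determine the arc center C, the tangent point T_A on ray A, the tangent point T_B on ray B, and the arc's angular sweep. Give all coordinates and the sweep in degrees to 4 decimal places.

bisector direction at 323.1651° = (0.800366,-0.599512)
center distance |VC| = r/sin(θ/2) = 0.874997/sin(71.1296°) = 0.924697
C = V + |VC|·bis = (3.3424,-11.3787)
T_A = V + ((C−V)·d_A)·d_A = V + 0.2991·d_A = (2.5101,-11.1088)
T_B = V + ((C−V)·d_B)·d_B = V + 0.2991·d_B = (2.8494,-10.6558)
sweep = 180° − θ = 37.7407°

center=(3.3424,-11.3787) T_A=(2.5101,-11.1088) T_B=(2.8494,-10.6558) sweep=37.7407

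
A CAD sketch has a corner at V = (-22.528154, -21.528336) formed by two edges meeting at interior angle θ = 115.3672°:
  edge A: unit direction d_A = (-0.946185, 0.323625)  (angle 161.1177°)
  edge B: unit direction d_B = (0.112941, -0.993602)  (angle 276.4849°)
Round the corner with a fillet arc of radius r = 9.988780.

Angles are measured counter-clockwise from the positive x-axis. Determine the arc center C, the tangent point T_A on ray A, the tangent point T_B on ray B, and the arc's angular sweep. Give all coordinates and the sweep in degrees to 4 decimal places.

bisector direction at 218.8013° = (-0.779324,-0.626621)
center distance |VC| = r/sin(θ/2) = 9.988780/sin(57.6836°) = 11.819519
C = V + |VC|·bis = (-31.7394,-28.9347)
T_A = V + ((C−V)·d_A)·d_A = V + 6.3186·d_A = (-28.5068,-19.4835)
T_B = V + ((C−V)·d_B)·d_B = V + 6.3186·d_B = (-21.8145,-27.8066)
sweep = 180° − θ = 64.6328°

center=(-31.7394,-28.9347) T_A=(-28.5068,-19.4835) T_B=(-21.8145,-27.8066) sweep=64.6328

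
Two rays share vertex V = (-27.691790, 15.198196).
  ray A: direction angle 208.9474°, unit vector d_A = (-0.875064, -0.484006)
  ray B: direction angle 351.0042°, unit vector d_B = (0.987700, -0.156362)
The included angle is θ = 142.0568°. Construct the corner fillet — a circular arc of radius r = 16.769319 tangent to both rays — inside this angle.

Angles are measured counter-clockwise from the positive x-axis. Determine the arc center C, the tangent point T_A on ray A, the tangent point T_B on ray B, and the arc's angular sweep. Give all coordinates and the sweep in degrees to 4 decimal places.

center=(-24.6199,-2.2663) T_A=(-32.7364,12.4080) T_B=(-21.9979,14.2968) sweep=37.9432

bisector direction at 279.9758° = (0.173232,-0.984881)
center distance |VC| = r/sin(θ/2) = 16.769319/sin(71.0284°) = 17.732554
C = V + |VC|·bis = (-24.6199,-2.2663)
T_A = V + ((C−V)·d_A)·d_A = V + 5.7648·d_A = (-32.7364,12.4080)
T_B = V + ((C−V)·d_B)·d_B = V + 5.7648·d_B = (-21.9979,14.2968)
sweep = 180° − θ = 37.9432°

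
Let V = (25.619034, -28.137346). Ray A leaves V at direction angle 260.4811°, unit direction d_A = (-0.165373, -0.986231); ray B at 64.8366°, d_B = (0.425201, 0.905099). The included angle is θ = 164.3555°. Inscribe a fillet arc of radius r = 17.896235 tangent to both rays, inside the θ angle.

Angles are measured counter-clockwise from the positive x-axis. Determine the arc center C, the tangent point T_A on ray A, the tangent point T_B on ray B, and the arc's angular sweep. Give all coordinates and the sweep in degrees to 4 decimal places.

bisector direction at 342.6589° = (0.954547,-0.298061)
center distance |VC| = r/sin(θ/2) = 17.896235/sin(82.1778°) = 18.064322
C = V + |VC|·bis = (42.8623,-33.5216)
T_A = V + ((C−V)·d_A)·d_A = V + 2.4586·d_A = (25.2125,-30.5621)
T_B = V + ((C−V)·d_B)·d_B = V + 2.4586·d_B = (26.6644,-25.9121)
sweep = 180° − θ = 15.6445°

center=(42.8623,-33.5216) T_A=(25.2125,-30.5621) T_B=(26.6644,-25.9121) sweep=15.6445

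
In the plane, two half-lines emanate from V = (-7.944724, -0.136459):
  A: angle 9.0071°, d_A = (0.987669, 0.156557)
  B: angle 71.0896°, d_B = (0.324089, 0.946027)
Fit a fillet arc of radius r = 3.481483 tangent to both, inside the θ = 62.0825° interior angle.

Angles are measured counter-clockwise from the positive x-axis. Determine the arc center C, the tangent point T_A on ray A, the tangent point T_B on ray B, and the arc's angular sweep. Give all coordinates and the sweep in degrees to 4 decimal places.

center=(-2.7764,4.2077) T_A=(-2.2313,0.7692) T_B=(-6.0700,5.3360) sweep=117.9175

bisector direction at 40.0484° = (0.765502,0.643434)
center distance |VC| = r/sin(θ/2) = 3.481483/sin(31.0413°) = 6.751573
C = V + |VC|·bis = (-2.7764,4.2077)
T_A = V + ((C−V)·d_A)·d_A = V + 5.7847·d_A = (-2.2313,0.7692)
T_B = V + ((C−V)·d_B)·d_B = V + 5.7847·d_B = (-6.0700,5.3360)
sweep = 180° − θ = 117.9175°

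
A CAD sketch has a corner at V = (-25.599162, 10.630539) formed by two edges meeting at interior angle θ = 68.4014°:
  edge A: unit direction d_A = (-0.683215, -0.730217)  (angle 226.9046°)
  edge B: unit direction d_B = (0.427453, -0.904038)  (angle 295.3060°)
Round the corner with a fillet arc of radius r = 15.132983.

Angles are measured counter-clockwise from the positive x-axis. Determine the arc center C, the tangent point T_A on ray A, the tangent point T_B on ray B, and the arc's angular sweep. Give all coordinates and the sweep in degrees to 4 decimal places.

center=(-29.7619,-15.9682) T_A=(-40.8123,-5.6291) T_B=(-16.0811,-9.4996) sweep=111.5986

bisector direction at 261.1053° = (-0.154619,-0.987974)
center distance |VC| = r/sin(θ/2) = 15.132983/sin(34.2007°) = 26.922538
C = V + |VC|·bis = (-29.7619,-15.9682)
T_A = V + ((C−V)·d_A)·d_A = V + 22.2669·d_A = (-40.8123,-5.6291)
T_B = V + ((C−V)·d_B)·d_B = V + 22.2669·d_B = (-16.0811,-9.4996)
sweep = 180° − θ = 111.5986°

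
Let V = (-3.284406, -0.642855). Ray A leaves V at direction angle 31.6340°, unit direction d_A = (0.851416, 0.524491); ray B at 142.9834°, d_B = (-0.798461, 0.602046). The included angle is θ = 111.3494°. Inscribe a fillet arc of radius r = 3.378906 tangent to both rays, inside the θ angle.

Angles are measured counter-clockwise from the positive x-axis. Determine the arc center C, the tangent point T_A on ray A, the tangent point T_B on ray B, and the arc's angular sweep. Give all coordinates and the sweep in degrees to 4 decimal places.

bisector direction at 87.3087° = (0.046955,0.998897)
center distance |VC| = r/sin(θ/2) = 3.378906/sin(55.6747°) = 4.091431
C = V + |VC|·bis = (-3.0923,3.4441)
T_A = V + ((C−V)·d_A)·d_A = V + 2.3071·d_A = (-1.3201,0.5672)
T_B = V + ((C−V)·d_B)·d_B = V + 2.3071·d_B = (-5.1266,0.7461)
sweep = 180° − θ = 68.6506°

center=(-3.0923,3.4441) T_A=(-1.3201,0.5672) T_B=(-5.1266,0.7461) sweep=68.6506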